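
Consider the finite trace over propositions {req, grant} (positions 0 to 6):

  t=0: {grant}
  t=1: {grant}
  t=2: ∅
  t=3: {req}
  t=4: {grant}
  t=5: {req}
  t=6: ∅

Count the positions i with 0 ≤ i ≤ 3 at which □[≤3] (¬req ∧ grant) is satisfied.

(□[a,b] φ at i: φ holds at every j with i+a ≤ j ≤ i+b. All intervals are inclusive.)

Evaluate at each i in [0,3]:
  i=0: ✗ (fails at j=2)
  i=1: ✗ (fails at j=2)
  i=2: ✗ (fails at j=2)
  i=3: ✗ (fails at j=3)
Positions where it holds: {} → 0.

0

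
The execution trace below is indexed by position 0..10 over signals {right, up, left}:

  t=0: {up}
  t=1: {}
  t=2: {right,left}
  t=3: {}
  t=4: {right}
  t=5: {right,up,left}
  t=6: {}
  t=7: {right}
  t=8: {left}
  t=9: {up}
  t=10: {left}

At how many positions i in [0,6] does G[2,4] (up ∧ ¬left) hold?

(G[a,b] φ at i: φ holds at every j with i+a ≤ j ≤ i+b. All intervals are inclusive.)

0

Evaluate at each i in [0,6]:
  i=0: ✗ (fails at j=2)
  i=1: ✗ (fails at j=3)
  i=2: ✗ (fails at j=4)
  i=3: ✗ (fails at j=5)
  i=4: ✗ (fails at j=6)
  i=5: ✗ (fails at j=7)
  i=6: ✗ (fails at j=8)
Positions where it holds: {} → 0.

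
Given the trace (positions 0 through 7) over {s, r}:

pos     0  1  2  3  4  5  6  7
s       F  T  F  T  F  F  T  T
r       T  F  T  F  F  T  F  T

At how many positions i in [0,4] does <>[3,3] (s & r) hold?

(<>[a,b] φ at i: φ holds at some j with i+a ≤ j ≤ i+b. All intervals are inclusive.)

1

Evaluate at each i in [0,4]:
  i=0: ✗ (none in [3,3])
  i=1: ✗ (none in [4,4])
  i=2: ✗ (none in [5,5])
  i=3: ✗ (none in [6,6])
  i=4: ✓ (witness j=7)
Positions where it holds: {4} → 1.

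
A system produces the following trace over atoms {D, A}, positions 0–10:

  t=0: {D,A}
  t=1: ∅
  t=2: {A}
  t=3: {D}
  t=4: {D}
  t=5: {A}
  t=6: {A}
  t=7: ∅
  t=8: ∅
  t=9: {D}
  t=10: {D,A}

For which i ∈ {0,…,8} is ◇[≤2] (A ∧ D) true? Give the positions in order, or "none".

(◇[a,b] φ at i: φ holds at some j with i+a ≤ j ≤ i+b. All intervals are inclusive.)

Evaluate at each i in [0,8]:
  i=0: ✓ (witness j=0)
  i=1: ✗ (none in [1,3])
  i=2: ✗ (none in [2,4])
  i=3: ✗ (none in [3,5])
  i=4: ✗ (none in [4,6])
  i=5: ✗ (none in [5,7])
  i=6: ✗ (none in [6,8])
  i=7: ✗ (none in [7,9])
  i=8: ✓ (witness j=10)

0, 8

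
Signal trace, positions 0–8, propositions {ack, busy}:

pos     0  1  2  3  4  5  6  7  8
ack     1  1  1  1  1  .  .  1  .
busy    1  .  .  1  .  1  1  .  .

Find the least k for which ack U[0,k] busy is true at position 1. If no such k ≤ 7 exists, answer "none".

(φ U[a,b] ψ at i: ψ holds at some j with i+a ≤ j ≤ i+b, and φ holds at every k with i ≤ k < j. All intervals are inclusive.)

2

Need earliest j ≥ 1 with busy, and ack at every k in [1,j-1].
  j=1: rhs fails.
  j=2: rhs fails.
  j=3: rhs holds; lhs holds on [1,2]. k = 2.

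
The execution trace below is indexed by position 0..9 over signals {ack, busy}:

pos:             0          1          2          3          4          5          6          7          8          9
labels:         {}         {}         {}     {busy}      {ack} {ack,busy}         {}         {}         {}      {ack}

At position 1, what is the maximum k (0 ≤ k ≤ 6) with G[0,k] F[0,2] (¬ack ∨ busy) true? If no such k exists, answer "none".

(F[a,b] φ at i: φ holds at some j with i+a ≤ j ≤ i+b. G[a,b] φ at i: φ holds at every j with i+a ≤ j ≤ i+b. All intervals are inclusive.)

F[0,2] (¬ack ∨ busy) must hold from j=1 onward; find where it first fails.
  j=1: holds
  j=2: holds
  j=3: holds
  j=4: holds
  j=5: holds
  j=6: holds
  j=7: holds
Holds through j=7; largest k = 6.

6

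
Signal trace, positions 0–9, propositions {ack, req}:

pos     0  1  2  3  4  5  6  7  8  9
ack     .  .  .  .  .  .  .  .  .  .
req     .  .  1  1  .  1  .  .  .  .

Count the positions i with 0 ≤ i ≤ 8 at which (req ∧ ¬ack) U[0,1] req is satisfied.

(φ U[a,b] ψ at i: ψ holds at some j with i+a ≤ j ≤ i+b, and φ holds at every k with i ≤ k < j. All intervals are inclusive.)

3

Evaluate at each i in [0,8]:
  i=0: ✗ (no rhs in [0,1])
  i=1: ✗ (lhs fails at k=1 before rhs at j=2)
  i=2: ✓ (rhs at j=2)
  i=3: ✓ (rhs at j=3)
  i=4: ✗ (lhs fails at k=4 before rhs at j=5)
  i=5: ✓ (rhs at j=5)
  i=6: ✗ (no rhs in [6,7])
  i=7: ✗ (no rhs in [7,8])
  i=8: ✗ (no rhs in [8,9])
Positions where it holds: {2, 3, 5} → 3.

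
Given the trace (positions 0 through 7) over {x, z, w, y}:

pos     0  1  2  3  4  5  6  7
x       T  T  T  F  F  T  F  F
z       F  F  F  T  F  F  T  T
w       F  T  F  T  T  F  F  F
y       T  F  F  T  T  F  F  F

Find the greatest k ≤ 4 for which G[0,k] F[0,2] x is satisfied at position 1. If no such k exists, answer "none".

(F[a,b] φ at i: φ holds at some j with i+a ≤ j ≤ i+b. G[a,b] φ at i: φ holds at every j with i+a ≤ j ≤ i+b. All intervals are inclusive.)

4

F[0,2] x must hold from j=1 onward; find where it first fails.
  j=1: holds
  j=2: holds
  j=3: holds
  j=4: holds
  j=5: holds
Holds through j=5; largest k = 4.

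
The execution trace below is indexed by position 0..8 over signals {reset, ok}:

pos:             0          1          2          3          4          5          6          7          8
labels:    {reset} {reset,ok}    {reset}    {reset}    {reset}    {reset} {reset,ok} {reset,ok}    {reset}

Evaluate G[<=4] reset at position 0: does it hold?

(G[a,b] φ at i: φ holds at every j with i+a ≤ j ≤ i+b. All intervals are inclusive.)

Holds

Check reset at every j in [0,4]:
  j=0: true
  j=1: true
  j=2: true
  j=3: true
  j=4: true
All positions satisfy it → formula holds.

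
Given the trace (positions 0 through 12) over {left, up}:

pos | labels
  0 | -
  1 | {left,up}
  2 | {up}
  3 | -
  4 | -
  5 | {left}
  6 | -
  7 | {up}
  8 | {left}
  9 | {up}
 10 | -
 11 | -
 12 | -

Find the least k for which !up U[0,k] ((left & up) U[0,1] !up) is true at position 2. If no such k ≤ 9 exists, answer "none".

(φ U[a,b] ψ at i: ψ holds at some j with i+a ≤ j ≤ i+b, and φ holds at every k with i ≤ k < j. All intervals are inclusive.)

none

Need earliest j ≥ 2 with ((left & up) U[0,1] !up), and !up at every k in [2,j-1].
  j=2: rhs fails.
  j=3: rhs holds but lhs fails at k=2.
  j=4: rhs holds but lhs fails at k=2.
  j=5: rhs holds but lhs fails at k=2.
  j=6: rhs holds but lhs fails at k=2.
  j=7: rhs fails.
  j=8: rhs holds but lhs fails at k=2.
  j=9: rhs fails.
  j=10: rhs holds but lhs fails at k=2.
  j=11: rhs holds but lhs fails at k=2.
No witness within the range → none.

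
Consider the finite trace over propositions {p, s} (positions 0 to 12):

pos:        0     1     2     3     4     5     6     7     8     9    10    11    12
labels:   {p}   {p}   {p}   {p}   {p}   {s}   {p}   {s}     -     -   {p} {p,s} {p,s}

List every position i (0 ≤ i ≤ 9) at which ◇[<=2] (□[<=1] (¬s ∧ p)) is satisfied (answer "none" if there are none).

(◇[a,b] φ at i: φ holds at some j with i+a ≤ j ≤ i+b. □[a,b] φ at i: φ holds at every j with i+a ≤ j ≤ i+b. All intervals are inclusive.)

0, 1, 2, 3

Evaluate at each i in [0,9]:
  i=0: ✓ (witness j=0)
  i=1: ✓ (witness j=1)
  i=2: ✓ (witness j=2)
  i=3: ✓ (witness j=3)
  i=4: ✗ (none in [4,6])
  i=5: ✗ (none in [5,7])
  i=6: ✗ (none in [6,8])
  i=7: ✗ (none in [7,9])
  i=8: ✗ (none in [8,10])
  i=9: ✗ (none in [9,11])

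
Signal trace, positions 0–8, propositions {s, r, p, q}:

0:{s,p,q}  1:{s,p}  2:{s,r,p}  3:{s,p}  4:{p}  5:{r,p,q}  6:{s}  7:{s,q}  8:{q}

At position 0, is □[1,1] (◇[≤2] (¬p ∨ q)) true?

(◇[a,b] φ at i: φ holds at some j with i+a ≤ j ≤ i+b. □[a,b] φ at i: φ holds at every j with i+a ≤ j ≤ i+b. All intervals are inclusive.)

Check ◇[≤2] (¬p ∨ q) at every j in [1,1]:
  j=1: fails (none in [1,3])
Fails at j=1 → formula fails.

False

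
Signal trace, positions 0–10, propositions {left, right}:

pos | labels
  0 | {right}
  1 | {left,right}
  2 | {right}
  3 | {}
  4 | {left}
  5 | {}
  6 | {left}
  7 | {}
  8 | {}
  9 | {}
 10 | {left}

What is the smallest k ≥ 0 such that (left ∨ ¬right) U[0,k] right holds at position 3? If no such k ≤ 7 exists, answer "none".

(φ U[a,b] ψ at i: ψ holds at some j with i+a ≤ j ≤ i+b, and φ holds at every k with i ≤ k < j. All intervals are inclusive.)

Need earliest j ≥ 3 with right, and (left ∨ ¬right) at every k in [3,j-1].
  j=3: rhs fails.
  j=4: rhs fails.
  j=5: rhs fails.
  j=6: rhs fails.
  j=7: rhs fails.
  j=8: rhs fails.
  j=9: rhs fails.
  j=10: rhs fails.
No witness within the range → none.

none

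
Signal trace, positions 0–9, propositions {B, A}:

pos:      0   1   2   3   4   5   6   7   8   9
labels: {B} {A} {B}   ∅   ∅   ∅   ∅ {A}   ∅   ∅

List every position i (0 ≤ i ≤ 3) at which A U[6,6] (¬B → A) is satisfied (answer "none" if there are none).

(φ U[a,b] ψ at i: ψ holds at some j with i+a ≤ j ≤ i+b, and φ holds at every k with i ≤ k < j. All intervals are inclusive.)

Evaluate at each i in [0,3]:
  i=0: ✗ (no rhs in [6,6])
  i=1: ✗ (lhs fails at k=2 before rhs at j=7)
  i=2: ✗ (no rhs in [8,8])
  i=3: ✗ (no rhs in [9,9])

none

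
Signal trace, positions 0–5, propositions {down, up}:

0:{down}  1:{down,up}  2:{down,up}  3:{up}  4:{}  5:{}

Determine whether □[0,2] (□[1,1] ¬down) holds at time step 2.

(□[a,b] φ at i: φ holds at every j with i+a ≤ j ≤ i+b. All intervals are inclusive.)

Check □[1,1] ¬down at every j in [2,4]:
  j=2: holds on [3,3]
  j=3: holds on [4,4]
  j=4: holds on [5,5]
All positions satisfy it → formula holds.

True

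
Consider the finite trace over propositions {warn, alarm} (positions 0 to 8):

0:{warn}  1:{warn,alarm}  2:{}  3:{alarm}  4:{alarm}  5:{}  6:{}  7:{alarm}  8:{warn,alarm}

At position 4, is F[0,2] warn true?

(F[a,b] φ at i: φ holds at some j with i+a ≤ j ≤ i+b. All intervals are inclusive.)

Does not hold

Check warn at each j in [4,6]:
  j=4: false
  j=5: false
  j=6: false
No position in the window satisfies it → formula fails.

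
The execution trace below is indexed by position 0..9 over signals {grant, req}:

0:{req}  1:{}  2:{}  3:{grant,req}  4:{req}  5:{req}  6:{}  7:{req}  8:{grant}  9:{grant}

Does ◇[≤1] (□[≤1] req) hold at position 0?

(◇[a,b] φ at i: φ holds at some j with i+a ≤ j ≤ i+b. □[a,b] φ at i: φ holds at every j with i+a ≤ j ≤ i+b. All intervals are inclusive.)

Does not hold

Check □[≤1] req at each j in [0,1]:
  j=0: fails at 1
  j=1: fails at 1
No position in the window satisfies it → formula fails.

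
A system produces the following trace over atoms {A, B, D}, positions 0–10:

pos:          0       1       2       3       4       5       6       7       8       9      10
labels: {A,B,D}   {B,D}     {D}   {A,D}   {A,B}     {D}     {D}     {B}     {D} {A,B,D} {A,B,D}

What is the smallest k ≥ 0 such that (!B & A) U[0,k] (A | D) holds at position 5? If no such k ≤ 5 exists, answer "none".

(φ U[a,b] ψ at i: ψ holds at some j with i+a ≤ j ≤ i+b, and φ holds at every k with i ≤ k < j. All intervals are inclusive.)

Need earliest j ≥ 5 with (A | D), and (!B & A) at every k in [5,j-1].
  j=5: rhs holds (empty prefix). k = 0.

0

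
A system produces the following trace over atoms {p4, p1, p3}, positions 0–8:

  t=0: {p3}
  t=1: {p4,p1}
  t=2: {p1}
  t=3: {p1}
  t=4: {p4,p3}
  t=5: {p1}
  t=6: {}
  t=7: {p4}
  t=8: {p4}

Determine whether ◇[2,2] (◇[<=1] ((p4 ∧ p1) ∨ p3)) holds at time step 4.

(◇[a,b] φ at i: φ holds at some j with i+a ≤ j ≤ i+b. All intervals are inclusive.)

Check ◇[<=1] ((p4 ∧ p1) ∨ p3) at each j in [6,6]:
  j=6: fails (none in [6,7])
No position in the window satisfies it → formula fails.

No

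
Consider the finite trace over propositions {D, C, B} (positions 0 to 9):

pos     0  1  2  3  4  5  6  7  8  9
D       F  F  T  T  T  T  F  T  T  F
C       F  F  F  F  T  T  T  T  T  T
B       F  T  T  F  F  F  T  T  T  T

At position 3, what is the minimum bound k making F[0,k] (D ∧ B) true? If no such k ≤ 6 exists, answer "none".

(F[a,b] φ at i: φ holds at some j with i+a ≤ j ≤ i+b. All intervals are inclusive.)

Scan j = 3,4,… for (D ∧ B):
  j=3: fails
  j=4: fails
  j=5: fails
  j=6: fails
  j=7: holds
First hit at j=7, so smallest k = 7-3 = 4.

4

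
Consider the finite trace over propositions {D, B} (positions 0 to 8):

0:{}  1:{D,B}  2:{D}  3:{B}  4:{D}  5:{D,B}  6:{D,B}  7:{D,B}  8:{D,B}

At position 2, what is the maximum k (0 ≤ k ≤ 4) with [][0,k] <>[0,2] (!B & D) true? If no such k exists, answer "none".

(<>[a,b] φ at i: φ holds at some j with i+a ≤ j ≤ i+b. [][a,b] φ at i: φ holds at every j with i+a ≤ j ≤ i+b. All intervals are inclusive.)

2

<>[0,2] (!B & D) must hold from j=2 onward; find where it first fails.
  j=2: holds
  j=3: holds
  j=4: holds
  j=5: fails
Holds on [2,4], so largest k = 2.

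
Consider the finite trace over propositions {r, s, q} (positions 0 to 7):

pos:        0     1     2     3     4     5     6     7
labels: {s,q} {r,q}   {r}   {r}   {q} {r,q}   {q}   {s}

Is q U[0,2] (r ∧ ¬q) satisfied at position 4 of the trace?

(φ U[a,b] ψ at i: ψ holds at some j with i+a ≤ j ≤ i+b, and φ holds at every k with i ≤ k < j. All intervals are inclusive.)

Need some j in [4,6] with (r ∧ ¬q), and q at every k in [4,j-1].
  j=4: (r ∧ ¬q) false.
  j=5: (r ∧ ¬q) false.
  j=6: (r ∧ ¬q) false.
No j in the window works → until fails.

No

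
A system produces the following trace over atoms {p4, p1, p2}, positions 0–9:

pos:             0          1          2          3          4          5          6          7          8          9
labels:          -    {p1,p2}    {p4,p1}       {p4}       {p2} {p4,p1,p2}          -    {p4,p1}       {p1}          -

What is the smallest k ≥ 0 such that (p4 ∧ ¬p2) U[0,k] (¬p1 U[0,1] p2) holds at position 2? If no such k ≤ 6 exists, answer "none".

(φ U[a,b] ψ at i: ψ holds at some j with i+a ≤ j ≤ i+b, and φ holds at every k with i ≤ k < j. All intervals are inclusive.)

Need earliest j ≥ 2 with (¬p1 U[0,1] p2), and (p4 ∧ ¬p2) at every k in [2,j-1].
  j=2: rhs fails.
  j=3: rhs holds; lhs holds on [2,2]. k = 1.

1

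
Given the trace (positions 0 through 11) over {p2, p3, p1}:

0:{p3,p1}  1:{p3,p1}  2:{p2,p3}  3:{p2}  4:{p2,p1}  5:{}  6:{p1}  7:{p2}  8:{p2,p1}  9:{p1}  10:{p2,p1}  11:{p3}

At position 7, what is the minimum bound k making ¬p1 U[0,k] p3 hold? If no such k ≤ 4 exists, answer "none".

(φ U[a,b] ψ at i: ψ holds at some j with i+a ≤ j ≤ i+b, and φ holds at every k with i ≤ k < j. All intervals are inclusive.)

Need earliest j ≥ 7 with p3, and ¬p1 at every k in [7,j-1].
  j=7: rhs fails.
  j=8: rhs fails.
  j=9: rhs fails.
  j=10: rhs fails.
  j=11: rhs holds but lhs fails at k=8.
No witness within the range → none.

none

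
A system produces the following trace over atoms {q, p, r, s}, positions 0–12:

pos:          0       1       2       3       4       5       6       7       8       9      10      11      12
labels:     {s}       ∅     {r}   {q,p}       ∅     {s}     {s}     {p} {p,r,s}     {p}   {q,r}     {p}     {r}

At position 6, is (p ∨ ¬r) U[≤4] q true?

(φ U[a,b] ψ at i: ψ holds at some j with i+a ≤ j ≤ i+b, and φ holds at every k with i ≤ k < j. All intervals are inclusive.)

Need some j in [6,10] with q, and (p ∨ ¬r) at every k in [6,j-1].
  j=6: q false.
  j=7: q false.
  j=8: q false.
  j=9: q false.
  j=10: q holds; (p ∨ ¬r) holds at every k in [6,9] → satisfied.

Yes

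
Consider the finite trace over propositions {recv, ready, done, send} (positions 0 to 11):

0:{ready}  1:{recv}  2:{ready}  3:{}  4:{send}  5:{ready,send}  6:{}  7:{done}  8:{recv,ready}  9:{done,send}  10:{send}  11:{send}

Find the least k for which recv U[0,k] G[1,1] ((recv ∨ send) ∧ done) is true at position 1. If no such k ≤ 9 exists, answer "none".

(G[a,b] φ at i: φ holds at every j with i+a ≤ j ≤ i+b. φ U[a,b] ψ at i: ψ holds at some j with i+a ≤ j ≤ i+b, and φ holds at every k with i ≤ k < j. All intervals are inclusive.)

none

Need earliest j ≥ 1 with G[1,1] ((recv ∨ send) ∧ done), and recv at every k in [1,j-1].
  j=1: rhs fails.
  j=2: rhs fails.
  j=3: rhs fails.
  j=4: rhs fails.
  j=5: rhs fails.
  j=6: rhs fails.
  j=7: rhs fails.
  j=8: rhs holds but lhs fails at k=2.
  j=9: rhs fails.
  j=10: rhs fails.
No witness within the range → none.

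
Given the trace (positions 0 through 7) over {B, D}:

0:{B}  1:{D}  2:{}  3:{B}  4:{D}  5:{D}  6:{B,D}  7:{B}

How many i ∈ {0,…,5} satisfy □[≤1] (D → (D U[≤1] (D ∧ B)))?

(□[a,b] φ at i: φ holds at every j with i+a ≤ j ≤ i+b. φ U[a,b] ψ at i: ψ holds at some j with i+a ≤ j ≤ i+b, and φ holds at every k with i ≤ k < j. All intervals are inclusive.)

Evaluate at each i in [0,5]:
  i=0: ✗ (fails at j=1)
  i=1: ✗ (fails at j=1)
  i=2: ✓ (all of [2,3])
  i=3: ✗ (fails at j=4)
  i=4: ✗ (fails at j=4)
  i=5: ✓ (all of [5,6])
Positions where it holds: {2, 5} → 2.

2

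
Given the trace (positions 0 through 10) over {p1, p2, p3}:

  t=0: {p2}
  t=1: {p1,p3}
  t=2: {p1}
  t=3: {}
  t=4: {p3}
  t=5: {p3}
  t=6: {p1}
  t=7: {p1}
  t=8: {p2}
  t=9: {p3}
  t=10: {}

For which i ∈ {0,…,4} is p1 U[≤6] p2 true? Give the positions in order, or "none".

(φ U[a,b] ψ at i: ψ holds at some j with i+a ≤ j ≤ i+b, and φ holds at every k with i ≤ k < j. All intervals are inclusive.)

Evaluate at each i in [0,4]:
  i=0: ✓ (rhs at j=0)
  i=1: ✗ (no rhs in [1,7])
  i=2: ✗ (lhs fails at k=3 before rhs at j=8)
  i=3: ✗ (lhs fails at k=3 before rhs at j=8)
  i=4: ✗ (lhs fails at k=4 before rhs at j=8)

0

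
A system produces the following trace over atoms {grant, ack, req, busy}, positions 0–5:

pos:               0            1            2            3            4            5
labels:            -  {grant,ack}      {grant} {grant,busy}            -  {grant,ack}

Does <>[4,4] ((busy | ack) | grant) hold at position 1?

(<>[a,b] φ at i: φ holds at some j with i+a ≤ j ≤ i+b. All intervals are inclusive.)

Holds

Check ((busy | ack) | grant) at each j in [5,5]:
  j=5: true
Found at j=5 → formula holds.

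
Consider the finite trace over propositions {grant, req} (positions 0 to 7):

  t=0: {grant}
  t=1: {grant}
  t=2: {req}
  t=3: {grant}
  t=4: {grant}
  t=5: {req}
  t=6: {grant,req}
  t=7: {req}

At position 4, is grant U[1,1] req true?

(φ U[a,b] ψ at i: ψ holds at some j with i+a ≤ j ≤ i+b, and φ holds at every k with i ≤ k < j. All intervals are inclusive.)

Need some j in [5,5] with req, and grant at every k in [4,j-1].
  j=5: req holds; grant holds at every k in [4,4] → satisfied.

Yes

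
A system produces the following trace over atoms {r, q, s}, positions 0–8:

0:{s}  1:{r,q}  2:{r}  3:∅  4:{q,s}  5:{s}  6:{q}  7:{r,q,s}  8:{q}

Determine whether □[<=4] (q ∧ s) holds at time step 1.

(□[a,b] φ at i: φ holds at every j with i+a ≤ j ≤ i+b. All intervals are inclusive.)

No

Check (q ∧ s) at every j in [1,5]:
  j=1: false
  j=2: false
  j=3: false
  j=4: true
  j=5: false
Fails at j=1 → formula fails.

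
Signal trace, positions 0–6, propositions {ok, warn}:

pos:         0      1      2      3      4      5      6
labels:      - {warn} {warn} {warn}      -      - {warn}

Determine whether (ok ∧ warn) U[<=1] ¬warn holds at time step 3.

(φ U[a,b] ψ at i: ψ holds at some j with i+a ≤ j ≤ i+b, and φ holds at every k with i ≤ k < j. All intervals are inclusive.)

False

Need some j in [3,4] with ¬warn, and (ok ∧ warn) at every k in [3,j-1].
  j=3: ¬warn false.
  j=4: ¬warn holds, but (ok ∧ warn) fails at k=3 → not this j.
No j in the window works → until fails.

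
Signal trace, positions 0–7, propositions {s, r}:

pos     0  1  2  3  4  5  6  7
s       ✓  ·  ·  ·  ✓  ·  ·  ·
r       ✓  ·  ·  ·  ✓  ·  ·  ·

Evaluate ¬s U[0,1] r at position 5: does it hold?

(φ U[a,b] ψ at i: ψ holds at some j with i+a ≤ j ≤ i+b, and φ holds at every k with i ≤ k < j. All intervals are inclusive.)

Does not hold

Need some j in [5,6] with r, and ¬s at every k in [5,j-1].
  j=5: r false.
  j=6: r false.
No j in the window works → until fails.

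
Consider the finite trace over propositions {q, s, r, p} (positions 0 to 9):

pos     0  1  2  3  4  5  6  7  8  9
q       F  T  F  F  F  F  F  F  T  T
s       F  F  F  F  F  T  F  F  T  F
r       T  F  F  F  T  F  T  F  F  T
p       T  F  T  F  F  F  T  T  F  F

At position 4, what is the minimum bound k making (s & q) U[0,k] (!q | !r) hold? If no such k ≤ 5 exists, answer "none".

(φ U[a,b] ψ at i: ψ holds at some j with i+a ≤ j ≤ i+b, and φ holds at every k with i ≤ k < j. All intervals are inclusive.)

Need earliest j ≥ 4 with (!q | !r), and (s & q) at every k in [4,j-1].
  j=4: rhs holds (empty prefix). k = 0.

0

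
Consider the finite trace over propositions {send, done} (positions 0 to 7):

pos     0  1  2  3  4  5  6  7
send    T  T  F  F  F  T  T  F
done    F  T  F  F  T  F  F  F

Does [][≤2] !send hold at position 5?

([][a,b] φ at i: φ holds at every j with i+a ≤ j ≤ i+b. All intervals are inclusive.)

Check !send at every j in [5,7]:
  j=5: false
  j=6: false
  j=7: true
Fails at j=5 → formula fails.

Does not hold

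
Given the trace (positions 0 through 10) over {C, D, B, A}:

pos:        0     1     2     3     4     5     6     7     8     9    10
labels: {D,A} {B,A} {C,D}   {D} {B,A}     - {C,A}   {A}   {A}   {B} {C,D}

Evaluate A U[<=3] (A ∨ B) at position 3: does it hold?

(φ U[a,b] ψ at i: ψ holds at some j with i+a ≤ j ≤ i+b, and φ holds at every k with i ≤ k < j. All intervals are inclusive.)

Need some j in [3,6] with (A ∨ B), and A at every k in [3,j-1].
  j=3: (A ∨ B) false.
  j=4: (A ∨ B) holds, but A fails at k=3 → not this j.
  j=5: (A ∨ B) false.
  j=6: (A ∨ B) holds, but A fails at k=3 → not this j.
No j in the window works → until fails.

No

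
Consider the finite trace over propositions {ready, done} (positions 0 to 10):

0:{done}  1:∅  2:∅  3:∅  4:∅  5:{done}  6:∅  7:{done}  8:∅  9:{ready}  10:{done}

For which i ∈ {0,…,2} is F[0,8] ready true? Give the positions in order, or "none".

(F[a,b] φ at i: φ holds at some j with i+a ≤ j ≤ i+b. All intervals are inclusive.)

Evaluate at each i in [0,2]:
  i=0: ✗ (none in [0,8])
  i=1: ✓ (witness j=9)
  i=2: ✓ (witness j=9)

1, 2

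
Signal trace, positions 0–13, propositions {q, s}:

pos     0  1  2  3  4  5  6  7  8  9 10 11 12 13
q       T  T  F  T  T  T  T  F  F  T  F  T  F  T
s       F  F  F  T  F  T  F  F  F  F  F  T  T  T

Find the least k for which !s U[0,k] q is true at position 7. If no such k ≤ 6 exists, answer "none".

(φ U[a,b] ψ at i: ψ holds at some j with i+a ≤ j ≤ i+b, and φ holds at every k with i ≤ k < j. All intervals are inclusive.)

2

Need earliest j ≥ 7 with q, and !s at every k in [7,j-1].
  j=7: rhs fails.
  j=8: rhs fails.
  j=9: rhs holds; lhs holds on [7,8]. k = 2.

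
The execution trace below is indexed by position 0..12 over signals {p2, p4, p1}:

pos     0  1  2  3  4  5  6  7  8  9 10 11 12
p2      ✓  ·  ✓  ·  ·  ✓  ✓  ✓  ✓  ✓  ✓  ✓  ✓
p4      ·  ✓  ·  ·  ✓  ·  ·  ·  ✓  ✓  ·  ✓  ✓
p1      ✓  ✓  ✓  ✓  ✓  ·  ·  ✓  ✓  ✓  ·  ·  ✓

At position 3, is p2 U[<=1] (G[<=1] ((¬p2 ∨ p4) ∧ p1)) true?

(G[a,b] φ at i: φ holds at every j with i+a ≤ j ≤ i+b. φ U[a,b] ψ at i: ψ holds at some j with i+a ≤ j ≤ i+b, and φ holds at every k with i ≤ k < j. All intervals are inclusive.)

Holds

Need some j in [3,4] with G[<=1] ((¬p2 ∨ p4) ∧ p1), and p2 at every k in [3,j-1].
  j=3: G[<=1] ((¬p2 ∨ p4) ∧ p1) holds; no prefix to check → satisfied.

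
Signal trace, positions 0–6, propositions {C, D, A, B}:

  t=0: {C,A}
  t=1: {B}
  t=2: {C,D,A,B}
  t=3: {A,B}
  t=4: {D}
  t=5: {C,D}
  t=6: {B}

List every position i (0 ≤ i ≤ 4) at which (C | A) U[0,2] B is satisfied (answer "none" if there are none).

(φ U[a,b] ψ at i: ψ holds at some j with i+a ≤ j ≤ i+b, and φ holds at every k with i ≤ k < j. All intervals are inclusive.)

0, 1, 2, 3

Evaluate at each i in [0,4]:
  i=0: ✓ (rhs at j=1; lhs holds on [0,0])
  i=1: ✓ (rhs at j=1)
  i=2: ✓ (rhs at j=2)
  i=3: ✓ (rhs at j=3)
  i=4: ✗ (lhs fails at k=4 before rhs at j=6)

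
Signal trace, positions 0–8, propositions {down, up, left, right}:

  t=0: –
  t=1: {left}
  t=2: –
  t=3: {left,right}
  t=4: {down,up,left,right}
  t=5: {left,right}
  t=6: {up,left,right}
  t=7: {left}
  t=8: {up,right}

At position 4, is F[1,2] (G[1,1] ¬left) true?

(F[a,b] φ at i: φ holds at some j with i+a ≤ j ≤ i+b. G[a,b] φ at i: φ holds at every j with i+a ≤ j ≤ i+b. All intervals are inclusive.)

No

Check G[1,1] ¬left at each j in [5,6]:
  j=5: fails at 6
  j=6: fails at 7
No position in the window satisfies it → formula fails.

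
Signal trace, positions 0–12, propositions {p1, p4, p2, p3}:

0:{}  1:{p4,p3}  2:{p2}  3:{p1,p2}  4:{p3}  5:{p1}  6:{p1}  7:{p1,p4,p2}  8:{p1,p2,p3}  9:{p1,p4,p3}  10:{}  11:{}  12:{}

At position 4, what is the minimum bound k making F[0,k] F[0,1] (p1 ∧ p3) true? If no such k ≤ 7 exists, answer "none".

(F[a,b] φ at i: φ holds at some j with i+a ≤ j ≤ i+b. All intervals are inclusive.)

3

Scan j = 4,5,… for F[0,1] (p1 ∧ p3):
  j=4: fails
  j=5: fails
  j=6: fails
  j=7: holds
First hit at j=7, so smallest k = 7-4 = 3.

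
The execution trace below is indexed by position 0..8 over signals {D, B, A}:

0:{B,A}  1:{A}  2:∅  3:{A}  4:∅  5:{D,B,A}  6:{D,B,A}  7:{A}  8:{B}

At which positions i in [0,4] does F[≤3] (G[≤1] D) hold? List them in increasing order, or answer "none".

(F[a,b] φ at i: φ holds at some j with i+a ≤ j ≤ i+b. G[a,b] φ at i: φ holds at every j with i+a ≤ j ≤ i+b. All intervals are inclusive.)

Evaluate at each i in [0,4]:
  i=0: ✗ (none in [0,3])
  i=1: ✗ (none in [1,4])
  i=2: ✓ (witness j=5)
  i=3: ✓ (witness j=5)
  i=4: ✓ (witness j=5)

2, 3, 4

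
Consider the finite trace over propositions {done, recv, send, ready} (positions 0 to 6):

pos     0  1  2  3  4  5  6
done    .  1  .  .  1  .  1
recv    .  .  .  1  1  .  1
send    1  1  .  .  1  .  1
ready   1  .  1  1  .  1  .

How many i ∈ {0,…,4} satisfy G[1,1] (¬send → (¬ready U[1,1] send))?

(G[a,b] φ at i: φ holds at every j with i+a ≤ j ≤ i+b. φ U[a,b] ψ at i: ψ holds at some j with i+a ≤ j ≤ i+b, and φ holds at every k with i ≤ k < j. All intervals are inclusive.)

2

Evaluate at each i in [0,4]:
  i=0: ✓ (all of [1,1])
  i=1: ✗ (fails at j=2)
  i=2: ✗ (fails at j=3)
  i=3: ✓ (all of [4,4])
  i=4: ✗ (fails at j=5)
Positions where it holds: {0, 3} → 2.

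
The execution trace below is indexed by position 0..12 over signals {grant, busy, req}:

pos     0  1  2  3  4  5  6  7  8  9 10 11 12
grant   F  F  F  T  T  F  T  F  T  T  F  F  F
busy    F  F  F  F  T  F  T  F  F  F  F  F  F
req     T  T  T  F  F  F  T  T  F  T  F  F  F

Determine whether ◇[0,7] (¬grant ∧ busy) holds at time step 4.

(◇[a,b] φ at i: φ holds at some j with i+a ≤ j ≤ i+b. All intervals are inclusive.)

Check (¬grant ∧ busy) at each j in [4,11]:
  j=4: false
  j=5: false
  j=6: false
  j=7: false
  j=8: false
  j=9: false
  j=10: false
  j=11: false
No position in the window satisfies it → formula fails.

No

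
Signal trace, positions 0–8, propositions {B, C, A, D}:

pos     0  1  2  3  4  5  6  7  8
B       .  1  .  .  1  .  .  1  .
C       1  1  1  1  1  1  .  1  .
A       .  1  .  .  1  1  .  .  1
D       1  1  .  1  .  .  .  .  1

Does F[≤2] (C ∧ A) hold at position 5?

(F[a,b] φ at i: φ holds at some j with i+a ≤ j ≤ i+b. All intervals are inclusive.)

Check (C ∧ A) at each j in [5,7]:
  j=5: true
  j=6: false
  j=7: false
Found at j=5 → formula holds.

Holds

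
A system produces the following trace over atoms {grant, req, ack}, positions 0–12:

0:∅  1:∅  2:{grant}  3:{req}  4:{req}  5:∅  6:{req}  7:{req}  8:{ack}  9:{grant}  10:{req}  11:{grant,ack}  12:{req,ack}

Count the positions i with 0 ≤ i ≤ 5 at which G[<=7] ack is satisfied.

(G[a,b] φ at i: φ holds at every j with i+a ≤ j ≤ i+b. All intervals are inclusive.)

0

Evaluate at each i in [0,5]:
  i=0: ✗ (fails at j=0)
  i=1: ✗ (fails at j=1)
  i=2: ✗ (fails at j=2)
  i=3: ✗ (fails at j=3)
  i=4: ✗ (fails at j=4)
  i=5: ✗ (fails at j=5)
Positions where it holds: {} → 0.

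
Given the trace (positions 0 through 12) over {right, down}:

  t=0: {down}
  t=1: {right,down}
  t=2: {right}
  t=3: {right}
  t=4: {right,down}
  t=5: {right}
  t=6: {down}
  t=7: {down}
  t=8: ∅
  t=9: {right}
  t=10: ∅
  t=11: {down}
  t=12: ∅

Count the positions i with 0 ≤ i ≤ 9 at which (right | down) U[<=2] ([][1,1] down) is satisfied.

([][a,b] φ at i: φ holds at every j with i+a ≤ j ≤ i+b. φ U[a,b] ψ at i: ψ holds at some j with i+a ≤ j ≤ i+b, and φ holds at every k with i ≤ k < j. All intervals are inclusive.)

Evaluate at each i in [0,9]:
  i=0: ✓ (rhs at j=0)
  i=1: ✓ (rhs at j=3; lhs holds on [1,2])
  i=2: ✓ (rhs at j=3; lhs holds on [2,2])
  i=3: ✓ (rhs at j=3)
  i=4: ✓ (rhs at j=5; lhs holds on [4,4])
  i=5: ✓ (rhs at j=5)
  i=6: ✓ (rhs at j=6)
  i=7: ✗ (no rhs in [7,9])
  i=8: ✗ (lhs fails at k=8 before rhs at j=10)
  i=9: ✓ (rhs at j=10; lhs holds on [9,9])
Positions where it holds: {0, 1, 2, 3, 4, 5, 6, 9} → 8.

8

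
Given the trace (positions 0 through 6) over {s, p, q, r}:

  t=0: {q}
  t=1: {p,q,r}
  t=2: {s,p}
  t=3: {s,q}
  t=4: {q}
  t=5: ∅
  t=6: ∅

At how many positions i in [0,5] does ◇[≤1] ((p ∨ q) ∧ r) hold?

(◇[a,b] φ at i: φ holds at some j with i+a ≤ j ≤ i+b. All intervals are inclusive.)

Evaluate at each i in [0,5]:
  i=0: ✓ (witness j=1)
  i=1: ✓ (witness j=1)
  i=2: ✗ (none in [2,3])
  i=3: ✗ (none in [3,4])
  i=4: ✗ (none in [4,5])
  i=5: ✗ (none in [5,6])
Positions where it holds: {0, 1} → 2.

2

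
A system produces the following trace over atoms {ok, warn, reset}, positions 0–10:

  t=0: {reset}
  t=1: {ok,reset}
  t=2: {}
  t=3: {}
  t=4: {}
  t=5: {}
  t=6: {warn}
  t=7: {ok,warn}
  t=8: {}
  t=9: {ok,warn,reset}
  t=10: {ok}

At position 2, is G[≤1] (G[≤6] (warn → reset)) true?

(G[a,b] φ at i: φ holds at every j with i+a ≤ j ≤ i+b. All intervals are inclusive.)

Check G[≤6] (warn → reset) at every j in [2,3]:
  j=2: fails at 6
  j=3: fails at 6
Fails at j=2 → formula fails.

Does not hold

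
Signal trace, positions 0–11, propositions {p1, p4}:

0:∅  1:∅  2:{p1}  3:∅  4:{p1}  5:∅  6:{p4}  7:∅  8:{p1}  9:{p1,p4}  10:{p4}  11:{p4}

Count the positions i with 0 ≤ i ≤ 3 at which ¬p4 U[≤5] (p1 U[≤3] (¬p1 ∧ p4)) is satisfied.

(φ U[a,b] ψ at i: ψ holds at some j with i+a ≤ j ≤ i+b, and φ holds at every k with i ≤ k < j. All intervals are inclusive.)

3

Evaluate at each i in [0,3]:
  i=0: ✗ (no rhs in [0,5])
  i=1: ✓ (rhs at j=6; lhs holds on [1,5])
  i=2: ✓ (rhs at j=6; lhs holds on [2,5])
  i=3: ✓ (rhs at j=6; lhs holds on [3,5])
Positions where it holds: {1, 2, 3} → 3.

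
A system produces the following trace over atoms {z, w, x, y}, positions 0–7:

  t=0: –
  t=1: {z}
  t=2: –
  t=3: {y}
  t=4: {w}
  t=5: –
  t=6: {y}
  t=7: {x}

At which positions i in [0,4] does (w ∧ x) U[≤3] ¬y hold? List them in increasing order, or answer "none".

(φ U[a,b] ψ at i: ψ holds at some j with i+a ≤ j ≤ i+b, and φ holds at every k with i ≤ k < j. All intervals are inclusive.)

0, 1, 2, 4

Evaluate at each i in [0,4]:
  i=0: ✓ (rhs at j=0)
  i=1: ✓ (rhs at j=1)
  i=2: ✓ (rhs at j=2)
  i=3: ✗ (lhs fails at k=3 before rhs at j=4)
  i=4: ✓ (rhs at j=4)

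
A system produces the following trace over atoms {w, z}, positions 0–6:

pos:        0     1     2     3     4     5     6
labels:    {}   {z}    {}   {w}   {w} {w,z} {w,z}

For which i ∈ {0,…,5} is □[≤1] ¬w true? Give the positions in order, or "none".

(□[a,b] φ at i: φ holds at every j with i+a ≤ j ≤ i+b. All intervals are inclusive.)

Evaluate at each i in [0,5]:
  i=0: ✓ (all of [0,1])
  i=1: ✓ (all of [1,2])
  i=2: ✗ (fails at j=3)
  i=3: ✗ (fails at j=3)
  i=4: ✗ (fails at j=4)
  i=5: ✗ (fails at j=5)

0, 1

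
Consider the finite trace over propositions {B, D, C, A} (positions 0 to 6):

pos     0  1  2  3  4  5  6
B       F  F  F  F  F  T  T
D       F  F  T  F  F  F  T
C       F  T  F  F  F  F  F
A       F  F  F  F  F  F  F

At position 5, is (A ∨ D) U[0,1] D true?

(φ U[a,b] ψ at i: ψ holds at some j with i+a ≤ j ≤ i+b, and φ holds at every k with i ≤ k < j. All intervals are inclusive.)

Need some j in [5,6] with D, and (A ∨ D) at every k in [5,j-1].
  j=5: D false.
  j=6: D holds, but (A ∨ D) fails at k=5 → not this j.
No j in the window works → until fails.

No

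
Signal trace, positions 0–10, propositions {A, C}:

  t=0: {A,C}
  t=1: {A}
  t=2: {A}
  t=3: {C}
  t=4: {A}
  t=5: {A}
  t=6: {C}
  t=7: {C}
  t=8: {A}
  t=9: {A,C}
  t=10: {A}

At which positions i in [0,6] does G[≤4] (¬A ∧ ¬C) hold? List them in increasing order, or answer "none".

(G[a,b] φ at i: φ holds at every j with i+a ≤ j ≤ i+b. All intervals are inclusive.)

none

Evaluate at each i in [0,6]:
  i=0: ✗ (fails at j=0)
  i=1: ✗ (fails at j=1)
  i=2: ✗ (fails at j=2)
  i=3: ✗ (fails at j=3)
  i=4: ✗ (fails at j=4)
  i=5: ✗ (fails at j=5)
  i=6: ✗ (fails at j=6)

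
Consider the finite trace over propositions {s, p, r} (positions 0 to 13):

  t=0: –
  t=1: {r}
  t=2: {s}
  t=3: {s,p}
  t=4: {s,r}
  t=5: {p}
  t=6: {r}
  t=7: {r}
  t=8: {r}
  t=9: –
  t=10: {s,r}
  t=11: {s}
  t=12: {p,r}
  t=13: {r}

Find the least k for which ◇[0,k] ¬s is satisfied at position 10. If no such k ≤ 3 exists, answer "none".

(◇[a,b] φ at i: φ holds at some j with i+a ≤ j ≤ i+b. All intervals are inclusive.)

Scan j = 10,11,… for ¬s:
  j=10: fails
  j=11: fails
  j=12: holds
First hit at j=12, so smallest k = 12-10 = 2.

2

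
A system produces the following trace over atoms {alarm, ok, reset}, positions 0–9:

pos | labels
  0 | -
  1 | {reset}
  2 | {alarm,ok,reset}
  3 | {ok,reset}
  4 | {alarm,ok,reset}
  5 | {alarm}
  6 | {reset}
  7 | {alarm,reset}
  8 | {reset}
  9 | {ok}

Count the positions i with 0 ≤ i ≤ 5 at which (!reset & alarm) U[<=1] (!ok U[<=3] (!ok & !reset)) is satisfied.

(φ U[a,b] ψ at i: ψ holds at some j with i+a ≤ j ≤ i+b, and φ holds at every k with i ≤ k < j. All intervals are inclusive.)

Evaluate at each i in [0,5]:
  i=0: ✓ (rhs at j=0)
  i=1: ✗ (no rhs in [1,2])
  i=2: ✗ (no rhs in [2,3])
  i=3: ✗ (no rhs in [3,4])
  i=4: ✗ (lhs fails at k=4 before rhs at j=5)
  i=5: ✓ (rhs at j=5)
Positions where it holds: {0, 5} → 2.

2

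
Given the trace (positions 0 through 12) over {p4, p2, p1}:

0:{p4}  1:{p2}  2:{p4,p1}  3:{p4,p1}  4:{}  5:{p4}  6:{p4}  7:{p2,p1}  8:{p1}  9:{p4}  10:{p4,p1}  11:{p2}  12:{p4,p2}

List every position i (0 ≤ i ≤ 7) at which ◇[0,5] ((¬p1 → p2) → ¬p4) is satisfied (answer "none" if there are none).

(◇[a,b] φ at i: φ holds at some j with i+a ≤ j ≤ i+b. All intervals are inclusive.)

Evaluate at each i in [0,7]:
  i=0: ✓ (witness j=0)
  i=1: ✓ (witness j=1)
  i=2: ✓ (witness j=4)
  i=3: ✓ (witness j=4)
  i=4: ✓ (witness j=4)
  i=5: ✓ (witness j=5)
  i=6: ✓ (witness j=6)
  i=7: ✓ (witness j=7)

0, 1, 2, 3, 4, 5, 6, 7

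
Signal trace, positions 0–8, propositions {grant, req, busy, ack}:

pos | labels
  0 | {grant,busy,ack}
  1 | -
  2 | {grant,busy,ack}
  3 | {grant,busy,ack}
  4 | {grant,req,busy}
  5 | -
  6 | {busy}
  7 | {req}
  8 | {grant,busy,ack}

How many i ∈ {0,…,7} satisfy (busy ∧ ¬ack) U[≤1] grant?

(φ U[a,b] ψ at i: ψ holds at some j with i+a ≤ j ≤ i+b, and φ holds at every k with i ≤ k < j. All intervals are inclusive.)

4

Evaluate at each i in [0,7]:
  i=0: ✓ (rhs at j=0)
  i=1: ✗ (lhs fails at k=1 before rhs at j=2)
  i=2: ✓ (rhs at j=2)
  i=3: ✓ (rhs at j=3)
  i=4: ✓ (rhs at j=4)
  i=5: ✗ (no rhs in [5,6])
  i=6: ✗ (no rhs in [6,7])
  i=7: ✗ (lhs fails at k=7 before rhs at j=8)
Positions where it holds: {0, 2, 3, 4} → 4.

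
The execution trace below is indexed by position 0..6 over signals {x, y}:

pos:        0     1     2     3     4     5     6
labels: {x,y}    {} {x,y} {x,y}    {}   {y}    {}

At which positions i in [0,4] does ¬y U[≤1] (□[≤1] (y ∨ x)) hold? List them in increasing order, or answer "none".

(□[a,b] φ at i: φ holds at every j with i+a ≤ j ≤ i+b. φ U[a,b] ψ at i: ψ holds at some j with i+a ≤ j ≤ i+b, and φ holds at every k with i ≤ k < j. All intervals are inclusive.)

1, 2

Evaluate at each i in [0,4]:
  i=0: ✗ (no rhs in [0,1])
  i=1: ✓ (rhs at j=2; lhs holds on [1,1])
  i=2: ✓ (rhs at j=2)
  i=3: ✗ (no rhs in [3,4])
  i=4: ✗ (no rhs in [4,5])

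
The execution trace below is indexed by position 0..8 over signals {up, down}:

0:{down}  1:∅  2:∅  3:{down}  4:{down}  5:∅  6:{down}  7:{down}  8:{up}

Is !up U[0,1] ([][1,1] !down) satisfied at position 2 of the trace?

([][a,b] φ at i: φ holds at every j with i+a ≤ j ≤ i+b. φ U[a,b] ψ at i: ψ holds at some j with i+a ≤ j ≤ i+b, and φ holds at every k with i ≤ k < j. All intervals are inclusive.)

Need some j in [2,3] with [][1,1] !down, and !up at every k in [2,j-1].
  j=2: [][1,1] !down — fails at 3.
  j=3: [][1,1] !down — fails at 4.
No j in the window works → until fails.

No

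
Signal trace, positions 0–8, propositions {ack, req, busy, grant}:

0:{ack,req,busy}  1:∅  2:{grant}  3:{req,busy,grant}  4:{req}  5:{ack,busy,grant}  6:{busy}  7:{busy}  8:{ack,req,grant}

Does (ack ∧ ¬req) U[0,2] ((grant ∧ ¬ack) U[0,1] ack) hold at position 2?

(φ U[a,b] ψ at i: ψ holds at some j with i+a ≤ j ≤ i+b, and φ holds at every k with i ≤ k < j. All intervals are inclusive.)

Need some j in [2,4] with ((grant ∧ ¬ack) U[0,1] ack), and (ack ∧ ¬req) at every k in [2,j-1].
  j=2: ((grant ∧ ¬ack) U[0,1] ack) — fails.
  j=3: ((grant ∧ ¬ack) U[0,1] ack) — fails.
  j=4: ((grant ∧ ¬ack) U[0,1] ack) — fails.
No j in the window works → until fails.

No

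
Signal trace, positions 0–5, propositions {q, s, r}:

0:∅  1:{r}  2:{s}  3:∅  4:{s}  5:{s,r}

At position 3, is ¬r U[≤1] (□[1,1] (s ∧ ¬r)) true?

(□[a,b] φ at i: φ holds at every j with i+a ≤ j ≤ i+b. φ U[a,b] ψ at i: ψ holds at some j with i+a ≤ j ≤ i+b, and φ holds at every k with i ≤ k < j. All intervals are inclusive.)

True

Need some j in [3,4] with □[1,1] (s ∧ ¬r), and ¬r at every k in [3,j-1].
  j=3: □[1,1] (s ∧ ¬r) holds; no prefix to check → satisfied.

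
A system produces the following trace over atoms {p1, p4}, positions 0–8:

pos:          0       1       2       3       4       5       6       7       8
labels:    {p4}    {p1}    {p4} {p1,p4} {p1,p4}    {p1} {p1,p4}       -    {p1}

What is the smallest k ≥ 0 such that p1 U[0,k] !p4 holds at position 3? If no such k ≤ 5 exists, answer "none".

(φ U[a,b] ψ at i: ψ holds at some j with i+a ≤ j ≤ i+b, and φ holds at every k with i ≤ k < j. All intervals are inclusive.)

Need earliest j ≥ 3 with !p4, and p1 at every k in [3,j-1].
  j=3: rhs fails.
  j=4: rhs fails.
  j=5: rhs holds; lhs holds on [3,4]. k = 2.

2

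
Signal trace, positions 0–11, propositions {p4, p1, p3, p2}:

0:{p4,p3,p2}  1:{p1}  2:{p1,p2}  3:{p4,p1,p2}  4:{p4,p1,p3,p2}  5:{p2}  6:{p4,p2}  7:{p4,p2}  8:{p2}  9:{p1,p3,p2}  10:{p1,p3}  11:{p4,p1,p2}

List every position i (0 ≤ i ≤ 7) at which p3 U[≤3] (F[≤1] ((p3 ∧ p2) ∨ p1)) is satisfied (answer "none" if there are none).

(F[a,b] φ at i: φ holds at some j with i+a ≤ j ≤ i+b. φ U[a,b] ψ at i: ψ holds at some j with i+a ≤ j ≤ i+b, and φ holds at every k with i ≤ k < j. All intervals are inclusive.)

Evaluate at each i in [0,7]:
  i=0: ✓ (rhs at j=0)
  i=1: ✓ (rhs at j=1)
  i=2: ✓ (rhs at j=2)
  i=3: ✓ (rhs at j=3)
  i=4: ✓ (rhs at j=4)
  i=5: ✗ (lhs fails at k=5 before rhs at j=8)
  i=6: ✗ (lhs fails at k=6 before rhs at j=8)
  i=7: ✗ (lhs fails at k=7 before rhs at j=8)

0, 1, 2, 3, 4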